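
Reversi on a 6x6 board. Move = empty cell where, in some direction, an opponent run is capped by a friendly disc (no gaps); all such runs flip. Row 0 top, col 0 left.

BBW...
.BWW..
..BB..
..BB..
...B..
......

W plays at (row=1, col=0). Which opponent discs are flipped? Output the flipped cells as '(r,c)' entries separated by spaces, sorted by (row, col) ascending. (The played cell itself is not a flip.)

Answer: (1,1)

Derivation:
Dir NW: edge -> no flip
Dir N: opp run (0,0), next=edge -> no flip
Dir NE: opp run (0,1), next=edge -> no flip
Dir W: edge -> no flip
Dir E: opp run (1,1) capped by W -> flip
Dir SW: edge -> no flip
Dir S: first cell '.' (not opp) -> no flip
Dir SE: first cell '.' (not opp) -> no flip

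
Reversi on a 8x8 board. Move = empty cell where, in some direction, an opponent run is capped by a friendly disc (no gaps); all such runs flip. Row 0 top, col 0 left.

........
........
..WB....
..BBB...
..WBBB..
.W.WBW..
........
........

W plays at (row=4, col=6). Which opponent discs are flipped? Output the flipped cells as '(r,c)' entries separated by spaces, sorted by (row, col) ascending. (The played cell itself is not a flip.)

Answer: (4,3) (4,4) (4,5)

Derivation:
Dir NW: first cell '.' (not opp) -> no flip
Dir N: first cell '.' (not opp) -> no flip
Dir NE: first cell '.' (not opp) -> no flip
Dir W: opp run (4,5) (4,4) (4,3) capped by W -> flip
Dir E: first cell '.' (not opp) -> no flip
Dir SW: first cell 'W' (not opp) -> no flip
Dir S: first cell '.' (not opp) -> no flip
Dir SE: first cell '.' (not opp) -> no flip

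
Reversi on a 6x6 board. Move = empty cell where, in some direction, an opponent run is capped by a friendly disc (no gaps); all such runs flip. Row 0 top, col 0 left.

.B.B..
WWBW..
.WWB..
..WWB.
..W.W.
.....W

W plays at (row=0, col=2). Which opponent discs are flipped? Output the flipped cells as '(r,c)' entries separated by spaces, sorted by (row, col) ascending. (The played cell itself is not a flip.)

Answer: (1,2)

Derivation:
Dir NW: edge -> no flip
Dir N: edge -> no flip
Dir NE: edge -> no flip
Dir W: opp run (0,1), next='.' -> no flip
Dir E: opp run (0,3), next='.' -> no flip
Dir SW: first cell 'W' (not opp) -> no flip
Dir S: opp run (1,2) capped by W -> flip
Dir SE: first cell 'W' (not opp) -> no flip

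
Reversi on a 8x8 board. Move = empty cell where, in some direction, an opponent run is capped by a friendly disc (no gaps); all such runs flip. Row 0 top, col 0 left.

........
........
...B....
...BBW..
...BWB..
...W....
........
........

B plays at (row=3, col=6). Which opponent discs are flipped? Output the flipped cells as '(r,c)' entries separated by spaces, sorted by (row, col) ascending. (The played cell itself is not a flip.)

Dir NW: first cell '.' (not opp) -> no flip
Dir N: first cell '.' (not opp) -> no flip
Dir NE: first cell '.' (not opp) -> no flip
Dir W: opp run (3,5) capped by B -> flip
Dir E: first cell '.' (not opp) -> no flip
Dir SW: first cell 'B' (not opp) -> no flip
Dir S: first cell '.' (not opp) -> no flip
Dir SE: first cell '.' (not opp) -> no flip

Answer: (3,5)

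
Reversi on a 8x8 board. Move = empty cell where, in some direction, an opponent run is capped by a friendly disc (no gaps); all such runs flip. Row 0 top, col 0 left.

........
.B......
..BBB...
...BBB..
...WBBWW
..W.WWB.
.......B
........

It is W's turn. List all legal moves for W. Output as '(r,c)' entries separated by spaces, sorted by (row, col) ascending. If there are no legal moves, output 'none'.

Answer: (0,0) (1,3) (1,4) (2,5) (3,6) (5,7) (6,5) (6,6)

Derivation:
(0,0): flips 4 -> legal
(0,1): no bracket -> illegal
(0,2): no bracket -> illegal
(1,0): no bracket -> illegal
(1,2): no bracket -> illegal
(1,3): flips 4 -> legal
(1,4): flips 3 -> legal
(1,5): no bracket -> illegal
(2,0): no bracket -> illegal
(2,1): no bracket -> illegal
(2,5): flips 3 -> legal
(2,6): no bracket -> illegal
(3,1): no bracket -> illegal
(3,2): no bracket -> illegal
(3,6): flips 1 -> legal
(4,2): no bracket -> illegal
(5,3): no bracket -> illegal
(5,7): flips 1 -> legal
(6,5): flips 1 -> legal
(6,6): flips 1 -> legal
(7,6): no bracket -> illegal
(7,7): no bracket -> illegal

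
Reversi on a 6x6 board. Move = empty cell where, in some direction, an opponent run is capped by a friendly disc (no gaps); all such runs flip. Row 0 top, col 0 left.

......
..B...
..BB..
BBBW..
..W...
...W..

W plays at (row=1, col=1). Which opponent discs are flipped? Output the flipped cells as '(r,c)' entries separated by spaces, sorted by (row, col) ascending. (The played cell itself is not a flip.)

Answer: (2,2)

Derivation:
Dir NW: first cell '.' (not opp) -> no flip
Dir N: first cell '.' (not opp) -> no flip
Dir NE: first cell '.' (not opp) -> no flip
Dir W: first cell '.' (not opp) -> no flip
Dir E: opp run (1,2), next='.' -> no flip
Dir SW: first cell '.' (not opp) -> no flip
Dir S: first cell '.' (not opp) -> no flip
Dir SE: opp run (2,2) capped by W -> flip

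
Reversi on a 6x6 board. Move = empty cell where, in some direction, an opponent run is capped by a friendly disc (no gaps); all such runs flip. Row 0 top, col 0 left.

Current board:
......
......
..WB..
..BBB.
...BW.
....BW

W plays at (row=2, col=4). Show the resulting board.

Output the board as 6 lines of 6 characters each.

Place W at (2,4); scan 8 dirs for brackets.
Dir NW: first cell '.' (not opp) -> no flip
Dir N: first cell '.' (not opp) -> no flip
Dir NE: first cell '.' (not opp) -> no flip
Dir W: opp run (2,3) capped by W -> flip
Dir E: first cell '.' (not opp) -> no flip
Dir SW: opp run (3,3), next='.' -> no flip
Dir S: opp run (3,4) capped by W -> flip
Dir SE: first cell '.' (not opp) -> no flip
All flips: (2,3) (3,4)

Answer: ......
......
..WWW.
..BBW.
...BW.
....BW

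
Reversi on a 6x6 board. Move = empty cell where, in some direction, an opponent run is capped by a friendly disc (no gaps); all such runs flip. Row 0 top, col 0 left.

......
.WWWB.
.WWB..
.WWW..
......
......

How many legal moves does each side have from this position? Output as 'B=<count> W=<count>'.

Answer: B=6 W=4

Derivation:
-- B to move --
(0,0): no bracket -> illegal
(0,1): flips 1 -> legal
(0,2): no bracket -> illegal
(0,3): flips 1 -> legal
(0,4): no bracket -> illegal
(1,0): flips 3 -> legal
(2,0): flips 2 -> legal
(2,4): no bracket -> illegal
(3,0): no bracket -> illegal
(3,4): no bracket -> illegal
(4,0): no bracket -> illegal
(4,1): flips 1 -> legal
(4,2): no bracket -> illegal
(4,3): flips 1 -> legal
(4,4): no bracket -> illegal
B mobility = 6
-- W to move --
(0,3): no bracket -> illegal
(0,4): no bracket -> illegal
(0,5): flips 2 -> legal
(1,5): flips 1 -> legal
(2,4): flips 1 -> legal
(2,5): no bracket -> illegal
(3,4): flips 1 -> legal
W mobility = 4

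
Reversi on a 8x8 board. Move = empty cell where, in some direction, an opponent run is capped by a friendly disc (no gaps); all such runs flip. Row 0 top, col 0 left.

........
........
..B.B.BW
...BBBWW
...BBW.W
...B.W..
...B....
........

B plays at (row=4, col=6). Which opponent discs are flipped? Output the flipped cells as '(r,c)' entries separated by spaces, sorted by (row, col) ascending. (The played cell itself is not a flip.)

Dir NW: first cell 'B' (not opp) -> no flip
Dir N: opp run (3,6) capped by B -> flip
Dir NE: opp run (3,7), next=edge -> no flip
Dir W: opp run (4,5) capped by B -> flip
Dir E: opp run (4,7), next=edge -> no flip
Dir SW: opp run (5,5), next='.' -> no flip
Dir S: first cell '.' (not opp) -> no flip
Dir SE: first cell '.' (not opp) -> no flip

Answer: (3,6) (4,5)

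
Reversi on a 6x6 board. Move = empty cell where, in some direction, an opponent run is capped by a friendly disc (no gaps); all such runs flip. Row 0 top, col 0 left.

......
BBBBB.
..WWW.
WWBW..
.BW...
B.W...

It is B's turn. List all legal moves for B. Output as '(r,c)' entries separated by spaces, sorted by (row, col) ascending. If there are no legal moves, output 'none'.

Answer: (2,1) (3,4) (3,5) (4,0) (4,3) (4,4)

Derivation:
(1,5): no bracket -> illegal
(2,0): no bracket -> illegal
(2,1): flips 1 -> legal
(2,5): no bracket -> illegal
(3,4): flips 3 -> legal
(3,5): flips 1 -> legal
(4,0): flips 2 -> legal
(4,3): flips 3 -> legal
(4,4): flips 2 -> legal
(5,1): no bracket -> illegal
(5,3): no bracket -> illegal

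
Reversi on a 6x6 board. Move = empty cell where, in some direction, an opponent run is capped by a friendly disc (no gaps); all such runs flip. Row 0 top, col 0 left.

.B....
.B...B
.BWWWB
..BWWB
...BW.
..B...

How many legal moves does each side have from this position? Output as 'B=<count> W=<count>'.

-- B to move --
(1,2): flips 1 -> legal
(1,3): flips 3 -> legal
(1,4): flips 1 -> legal
(3,1): no bracket -> illegal
(4,2): flips 2 -> legal
(4,5): flips 1 -> legal
(5,3): flips 1 -> legal
(5,4): no bracket -> illegal
(5,5): flips 3 -> legal
B mobility = 7
-- W to move --
(0,0): flips 1 -> legal
(0,2): no bracket -> illegal
(0,4): no bracket -> illegal
(0,5): no bracket -> illegal
(1,0): no bracket -> illegal
(1,2): no bracket -> illegal
(1,4): no bracket -> illegal
(2,0): flips 1 -> legal
(3,0): no bracket -> illegal
(3,1): flips 1 -> legal
(4,1): flips 1 -> legal
(4,2): flips 2 -> legal
(4,5): no bracket -> illegal
(5,1): no bracket -> illegal
(5,3): flips 1 -> legal
(5,4): no bracket -> illegal
W mobility = 6

Answer: B=7 W=6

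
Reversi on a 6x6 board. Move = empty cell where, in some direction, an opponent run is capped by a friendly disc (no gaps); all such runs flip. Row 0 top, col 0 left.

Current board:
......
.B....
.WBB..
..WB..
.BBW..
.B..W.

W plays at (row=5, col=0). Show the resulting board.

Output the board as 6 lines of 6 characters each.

Place W at (5,0); scan 8 dirs for brackets.
Dir NW: edge -> no flip
Dir N: first cell '.' (not opp) -> no flip
Dir NE: opp run (4,1) capped by W -> flip
Dir W: edge -> no flip
Dir E: opp run (5,1), next='.' -> no flip
Dir SW: edge -> no flip
Dir S: edge -> no flip
Dir SE: edge -> no flip
All flips: (4,1)

Answer: ......
.B....
.WBB..
..WB..
.WBW..
WB..W.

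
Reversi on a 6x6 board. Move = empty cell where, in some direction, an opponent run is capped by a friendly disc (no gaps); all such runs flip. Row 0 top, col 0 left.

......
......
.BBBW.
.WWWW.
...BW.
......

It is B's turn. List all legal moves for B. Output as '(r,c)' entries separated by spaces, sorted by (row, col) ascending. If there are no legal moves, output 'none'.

(1,3): no bracket -> illegal
(1,4): no bracket -> illegal
(1,5): no bracket -> illegal
(2,0): no bracket -> illegal
(2,5): flips 2 -> legal
(3,0): no bracket -> illegal
(3,5): no bracket -> illegal
(4,0): flips 1 -> legal
(4,1): flips 2 -> legal
(4,2): flips 1 -> legal
(4,5): flips 2 -> legal
(5,3): no bracket -> illegal
(5,4): no bracket -> illegal
(5,5): flips 2 -> legal

Answer: (2,5) (4,0) (4,1) (4,2) (4,5) (5,5)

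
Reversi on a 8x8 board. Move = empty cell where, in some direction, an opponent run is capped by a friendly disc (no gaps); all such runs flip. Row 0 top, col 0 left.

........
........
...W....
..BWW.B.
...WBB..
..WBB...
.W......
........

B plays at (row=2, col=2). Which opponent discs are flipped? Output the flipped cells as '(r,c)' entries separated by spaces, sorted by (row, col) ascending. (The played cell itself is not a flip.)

Dir NW: first cell '.' (not opp) -> no flip
Dir N: first cell '.' (not opp) -> no flip
Dir NE: first cell '.' (not opp) -> no flip
Dir W: first cell '.' (not opp) -> no flip
Dir E: opp run (2,3), next='.' -> no flip
Dir SW: first cell '.' (not opp) -> no flip
Dir S: first cell 'B' (not opp) -> no flip
Dir SE: opp run (3,3) capped by B -> flip

Answer: (3,3)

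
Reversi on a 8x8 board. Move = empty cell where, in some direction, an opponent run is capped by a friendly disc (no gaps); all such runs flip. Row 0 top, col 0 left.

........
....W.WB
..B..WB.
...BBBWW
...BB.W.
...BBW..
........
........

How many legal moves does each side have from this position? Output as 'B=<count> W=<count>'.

Answer: B=7 W=7

Derivation:
-- B to move --
(0,3): no bracket -> illegal
(0,4): no bracket -> illegal
(0,5): no bracket -> illegal
(0,6): flips 1 -> legal
(0,7): flips 2 -> legal
(1,3): no bracket -> illegal
(1,5): flips 2 -> legal
(2,3): no bracket -> illegal
(2,4): flips 1 -> legal
(2,7): no bracket -> illegal
(4,5): no bracket -> illegal
(4,7): no bracket -> illegal
(5,6): flips 3 -> legal
(5,7): flips 1 -> legal
(6,4): no bracket -> illegal
(6,5): no bracket -> illegal
(6,6): flips 1 -> legal
B mobility = 7
-- W to move --
(0,6): no bracket -> illegal
(0,7): no bracket -> illegal
(1,1): flips 3 -> legal
(1,2): no bracket -> illegal
(1,3): no bracket -> illegal
(1,5): flips 1 -> legal
(2,1): no bracket -> illegal
(2,3): no bracket -> illegal
(2,4): flips 1 -> legal
(2,7): flips 1 -> legal
(3,1): no bracket -> illegal
(3,2): flips 3 -> legal
(4,2): no bracket -> illegal
(4,5): flips 1 -> legal
(5,2): flips 4 -> legal
(6,2): no bracket -> illegal
(6,3): no bracket -> illegal
(6,4): no bracket -> illegal
(6,5): no bracket -> illegal
W mobility = 7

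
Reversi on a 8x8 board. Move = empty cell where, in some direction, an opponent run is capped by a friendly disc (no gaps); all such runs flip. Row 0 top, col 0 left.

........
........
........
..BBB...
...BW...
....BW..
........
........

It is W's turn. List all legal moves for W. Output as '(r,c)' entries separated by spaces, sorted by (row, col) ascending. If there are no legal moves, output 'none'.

(2,1): no bracket -> illegal
(2,2): flips 1 -> legal
(2,3): no bracket -> illegal
(2,4): flips 1 -> legal
(2,5): no bracket -> illegal
(3,1): no bracket -> illegal
(3,5): no bracket -> illegal
(4,1): no bracket -> illegal
(4,2): flips 1 -> legal
(4,5): no bracket -> illegal
(5,2): no bracket -> illegal
(5,3): flips 1 -> legal
(6,3): no bracket -> illegal
(6,4): flips 1 -> legal
(6,5): no bracket -> illegal

Answer: (2,2) (2,4) (4,2) (5,3) (6,4)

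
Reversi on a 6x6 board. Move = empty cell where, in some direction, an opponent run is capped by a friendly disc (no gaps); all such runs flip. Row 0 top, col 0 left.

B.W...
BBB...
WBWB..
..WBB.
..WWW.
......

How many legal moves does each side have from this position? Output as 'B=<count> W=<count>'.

-- B to move --
(0,1): no bracket -> illegal
(0,3): no bracket -> illegal
(1,3): no bracket -> illegal
(3,0): flips 1 -> legal
(3,1): flips 1 -> legal
(3,5): no bracket -> illegal
(4,1): flips 1 -> legal
(4,5): no bracket -> illegal
(5,1): flips 1 -> legal
(5,2): flips 4 -> legal
(5,3): flips 1 -> legal
(5,4): flips 3 -> legal
(5,5): flips 1 -> legal
B mobility = 8
-- W to move --
(0,1): no bracket -> illegal
(0,3): no bracket -> illegal
(1,3): flips 2 -> legal
(1,4): flips 1 -> legal
(2,4): flips 3 -> legal
(2,5): flips 1 -> legal
(3,0): no bracket -> illegal
(3,1): no bracket -> illegal
(3,5): flips 2 -> legal
(4,5): no bracket -> illegal
W mobility = 5

Answer: B=8 W=5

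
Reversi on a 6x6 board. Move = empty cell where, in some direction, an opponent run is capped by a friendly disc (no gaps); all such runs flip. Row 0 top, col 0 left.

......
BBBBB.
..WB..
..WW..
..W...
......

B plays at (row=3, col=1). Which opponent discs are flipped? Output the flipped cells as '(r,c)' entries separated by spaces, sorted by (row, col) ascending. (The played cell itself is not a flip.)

Dir NW: first cell '.' (not opp) -> no flip
Dir N: first cell '.' (not opp) -> no flip
Dir NE: opp run (2,2) capped by B -> flip
Dir W: first cell '.' (not opp) -> no flip
Dir E: opp run (3,2) (3,3), next='.' -> no flip
Dir SW: first cell '.' (not opp) -> no flip
Dir S: first cell '.' (not opp) -> no flip
Dir SE: opp run (4,2), next='.' -> no flip

Answer: (2,2)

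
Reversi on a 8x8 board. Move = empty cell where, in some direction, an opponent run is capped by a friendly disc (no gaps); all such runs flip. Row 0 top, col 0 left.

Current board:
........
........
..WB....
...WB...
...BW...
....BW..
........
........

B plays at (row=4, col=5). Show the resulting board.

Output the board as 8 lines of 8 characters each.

Place B at (4,5); scan 8 dirs for brackets.
Dir NW: first cell 'B' (not opp) -> no flip
Dir N: first cell '.' (not opp) -> no flip
Dir NE: first cell '.' (not opp) -> no flip
Dir W: opp run (4,4) capped by B -> flip
Dir E: first cell '.' (not opp) -> no flip
Dir SW: first cell 'B' (not opp) -> no flip
Dir S: opp run (5,5), next='.' -> no flip
Dir SE: first cell '.' (not opp) -> no flip
All flips: (4,4)

Answer: ........
........
..WB....
...WB...
...BBB..
....BW..
........
........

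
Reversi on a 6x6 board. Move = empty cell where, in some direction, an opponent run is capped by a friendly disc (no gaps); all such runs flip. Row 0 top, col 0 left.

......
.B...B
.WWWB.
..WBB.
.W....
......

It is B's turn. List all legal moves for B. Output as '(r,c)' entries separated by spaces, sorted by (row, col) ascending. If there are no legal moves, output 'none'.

(1,0): no bracket -> illegal
(1,2): flips 1 -> legal
(1,3): flips 1 -> legal
(1,4): no bracket -> illegal
(2,0): flips 3 -> legal
(3,0): no bracket -> illegal
(3,1): flips 2 -> legal
(4,0): no bracket -> illegal
(4,2): no bracket -> illegal
(4,3): no bracket -> illegal
(5,0): no bracket -> illegal
(5,1): no bracket -> illegal
(5,2): no bracket -> illegal

Answer: (1,2) (1,3) (2,0) (3,1)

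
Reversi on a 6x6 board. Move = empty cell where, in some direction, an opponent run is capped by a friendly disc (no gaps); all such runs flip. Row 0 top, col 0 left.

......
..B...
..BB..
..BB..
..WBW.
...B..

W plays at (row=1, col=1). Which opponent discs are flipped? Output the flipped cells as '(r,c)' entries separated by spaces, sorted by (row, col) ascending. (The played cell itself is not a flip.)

Dir NW: first cell '.' (not opp) -> no flip
Dir N: first cell '.' (not opp) -> no flip
Dir NE: first cell '.' (not opp) -> no flip
Dir W: first cell '.' (not opp) -> no flip
Dir E: opp run (1,2), next='.' -> no flip
Dir SW: first cell '.' (not opp) -> no flip
Dir S: first cell '.' (not opp) -> no flip
Dir SE: opp run (2,2) (3,3) capped by W -> flip

Answer: (2,2) (3,3)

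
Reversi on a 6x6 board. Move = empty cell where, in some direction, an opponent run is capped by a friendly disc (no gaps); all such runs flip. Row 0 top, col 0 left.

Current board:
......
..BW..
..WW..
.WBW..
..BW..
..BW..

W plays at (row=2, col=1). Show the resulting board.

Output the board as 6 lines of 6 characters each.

Place W at (2,1); scan 8 dirs for brackets.
Dir NW: first cell '.' (not opp) -> no flip
Dir N: first cell '.' (not opp) -> no flip
Dir NE: opp run (1,2), next='.' -> no flip
Dir W: first cell '.' (not opp) -> no flip
Dir E: first cell 'W' (not opp) -> no flip
Dir SW: first cell '.' (not opp) -> no flip
Dir S: first cell 'W' (not opp) -> no flip
Dir SE: opp run (3,2) capped by W -> flip
All flips: (3,2)

Answer: ......
..BW..
.WWW..
.WWW..
..BW..
..BW..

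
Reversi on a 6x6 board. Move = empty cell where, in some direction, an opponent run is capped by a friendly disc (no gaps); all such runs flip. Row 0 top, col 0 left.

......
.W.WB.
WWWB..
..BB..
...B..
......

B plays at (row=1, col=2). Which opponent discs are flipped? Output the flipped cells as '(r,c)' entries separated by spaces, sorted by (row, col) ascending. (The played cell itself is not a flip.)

Dir NW: first cell '.' (not opp) -> no flip
Dir N: first cell '.' (not opp) -> no flip
Dir NE: first cell '.' (not opp) -> no flip
Dir W: opp run (1,1), next='.' -> no flip
Dir E: opp run (1,3) capped by B -> flip
Dir SW: opp run (2,1), next='.' -> no flip
Dir S: opp run (2,2) capped by B -> flip
Dir SE: first cell 'B' (not opp) -> no flip

Answer: (1,3) (2,2)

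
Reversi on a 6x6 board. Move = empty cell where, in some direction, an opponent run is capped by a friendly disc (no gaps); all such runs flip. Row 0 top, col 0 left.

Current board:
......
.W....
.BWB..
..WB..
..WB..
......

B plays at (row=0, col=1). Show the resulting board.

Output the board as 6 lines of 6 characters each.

Answer: .B....
.B....
.BWB..
..WB..
..WB..
......

Derivation:
Place B at (0,1); scan 8 dirs for brackets.
Dir NW: edge -> no flip
Dir N: edge -> no flip
Dir NE: edge -> no flip
Dir W: first cell '.' (not opp) -> no flip
Dir E: first cell '.' (not opp) -> no flip
Dir SW: first cell '.' (not opp) -> no flip
Dir S: opp run (1,1) capped by B -> flip
Dir SE: first cell '.' (not opp) -> no flip
All flips: (1,1)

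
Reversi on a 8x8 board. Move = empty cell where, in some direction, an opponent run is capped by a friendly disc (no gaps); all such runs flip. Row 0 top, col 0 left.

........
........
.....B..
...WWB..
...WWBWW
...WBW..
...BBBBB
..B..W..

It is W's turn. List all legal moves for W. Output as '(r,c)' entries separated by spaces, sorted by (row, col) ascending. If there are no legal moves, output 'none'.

Answer: (1,5) (1,6) (2,4) (2,6) (3,6) (5,6) (5,7) (7,3) (7,4) (7,6) (7,7)

Derivation:
(1,4): no bracket -> illegal
(1,5): flips 3 -> legal
(1,6): flips 1 -> legal
(2,4): flips 1 -> legal
(2,6): flips 1 -> legal
(3,6): flips 1 -> legal
(5,2): no bracket -> illegal
(5,6): flips 1 -> legal
(5,7): flips 1 -> legal
(6,1): no bracket -> illegal
(6,2): no bracket -> illegal
(7,1): no bracket -> illegal
(7,3): flips 2 -> legal
(7,4): flips 2 -> legal
(7,6): flips 2 -> legal
(7,7): flips 1 -> legal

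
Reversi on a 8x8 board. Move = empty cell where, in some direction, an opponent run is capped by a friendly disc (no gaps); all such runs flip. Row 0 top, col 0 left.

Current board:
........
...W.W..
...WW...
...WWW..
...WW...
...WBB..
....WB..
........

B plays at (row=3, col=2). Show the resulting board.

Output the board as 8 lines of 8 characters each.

Place B at (3,2); scan 8 dirs for brackets.
Dir NW: first cell '.' (not opp) -> no flip
Dir N: first cell '.' (not opp) -> no flip
Dir NE: opp run (2,3), next='.' -> no flip
Dir W: first cell '.' (not opp) -> no flip
Dir E: opp run (3,3) (3,4) (3,5), next='.' -> no flip
Dir SW: first cell '.' (not opp) -> no flip
Dir S: first cell '.' (not opp) -> no flip
Dir SE: opp run (4,3) capped by B -> flip
All flips: (4,3)

Answer: ........
...W.W..
...WW...
..BWWW..
...BW...
...WBB..
....WB..
........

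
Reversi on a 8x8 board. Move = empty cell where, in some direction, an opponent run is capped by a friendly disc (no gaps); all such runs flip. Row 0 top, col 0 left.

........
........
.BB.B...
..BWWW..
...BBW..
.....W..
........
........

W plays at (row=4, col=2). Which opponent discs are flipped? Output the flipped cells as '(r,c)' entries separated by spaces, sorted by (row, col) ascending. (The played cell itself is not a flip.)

Answer: (4,3) (4,4)

Derivation:
Dir NW: first cell '.' (not opp) -> no flip
Dir N: opp run (3,2) (2,2), next='.' -> no flip
Dir NE: first cell 'W' (not opp) -> no flip
Dir W: first cell '.' (not opp) -> no flip
Dir E: opp run (4,3) (4,4) capped by W -> flip
Dir SW: first cell '.' (not opp) -> no flip
Dir S: first cell '.' (not opp) -> no flip
Dir SE: first cell '.' (not opp) -> no flip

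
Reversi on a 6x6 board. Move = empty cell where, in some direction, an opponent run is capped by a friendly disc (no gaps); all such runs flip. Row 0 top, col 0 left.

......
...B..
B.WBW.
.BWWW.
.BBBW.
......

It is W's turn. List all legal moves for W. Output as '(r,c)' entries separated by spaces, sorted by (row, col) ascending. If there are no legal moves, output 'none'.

Answer: (0,2) (0,3) (0,4) (1,2) (1,4) (3,0) (4,0) (5,0) (5,1) (5,2) (5,3) (5,4)

Derivation:
(0,2): flips 1 -> legal
(0,3): flips 2 -> legal
(0,4): flips 1 -> legal
(1,0): no bracket -> illegal
(1,1): no bracket -> illegal
(1,2): flips 1 -> legal
(1,4): flips 1 -> legal
(2,1): no bracket -> illegal
(3,0): flips 1 -> legal
(4,0): flips 4 -> legal
(5,0): flips 1 -> legal
(5,1): flips 1 -> legal
(5,2): flips 2 -> legal
(5,3): flips 1 -> legal
(5,4): flips 1 -> legal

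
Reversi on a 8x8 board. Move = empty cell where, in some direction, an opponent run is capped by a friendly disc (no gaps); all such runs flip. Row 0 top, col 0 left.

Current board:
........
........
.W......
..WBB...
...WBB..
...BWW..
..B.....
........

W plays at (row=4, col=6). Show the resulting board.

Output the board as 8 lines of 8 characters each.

Place W at (4,6); scan 8 dirs for brackets.
Dir NW: first cell '.' (not opp) -> no flip
Dir N: first cell '.' (not opp) -> no flip
Dir NE: first cell '.' (not opp) -> no flip
Dir W: opp run (4,5) (4,4) capped by W -> flip
Dir E: first cell '.' (not opp) -> no flip
Dir SW: first cell 'W' (not opp) -> no flip
Dir S: first cell '.' (not opp) -> no flip
Dir SE: first cell '.' (not opp) -> no flip
All flips: (4,4) (4,5)

Answer: ........
........
.W......
..WBB...
...WWWW.
...BWW..
..B.....
........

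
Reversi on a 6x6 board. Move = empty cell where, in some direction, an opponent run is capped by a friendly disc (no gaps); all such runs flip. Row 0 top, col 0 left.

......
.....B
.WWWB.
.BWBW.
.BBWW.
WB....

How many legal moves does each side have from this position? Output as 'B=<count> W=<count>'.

-- B to move --
(1,0): no bracket -> illegal
(1,1): flips 2 -> legal
(1,2): flips 2 -> legal
(1,3): flips 2 -> legal
(1,4): flips 2 -> legal
(2,0): flips 3 -> legal
(2,5): no bracket -> illegal
(3,0): no bracket -> illegal
(3,5): flips 1 -> legal
(4,0): no bracket -> illegal
(4,5): flips 2 -> legal
(5,2): no bracket -> illegal
(5,3): flips 1 -> legal
(5,4): flips 2 -> legal
(5,5): flips 1 -> legal
B mobility = 10
-- W to move --
(0,4): no bracket -> illegal
(0,5): no bracket -> illegal
(1,3): no bracket -> illegal
(1,4): flips 1 -> legal
(2,0): no bracket -> illegal
(2,5): flips 1 -> legal
(3,0): flips 1 -> legal
(3,5): no bracket -> illegal
(4,0): flips 3 -> legal
(5,2): flips 2 -> legal
(5,3): no bracket -> illegal
W mobility = 5

Answer: B=10 W=5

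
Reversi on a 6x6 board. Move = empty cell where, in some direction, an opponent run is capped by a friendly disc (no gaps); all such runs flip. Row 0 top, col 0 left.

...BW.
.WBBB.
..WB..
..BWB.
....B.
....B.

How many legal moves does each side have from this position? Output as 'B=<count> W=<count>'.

-- B to move --
(0,0): flips 3 -> legal
(0,1): no bracket -> illegal
(0,2): no bracket -> illegal
(0,5): flips 1 -> legal
(1,0): flips 1 -> legal
(1,5): no bracket -> illegal
(2,0): no bracket -> illegal
(2,1): flips 1 -> legal
(2,4): no bracket -> illegal
(3,1): flips 1 -> legal
(4,2): no bracket -> illegal
(4,3): flips 1 -> legal
B mobility = 6
-- W to move --
(0,1): no bracket -> illegal
(0,2): flips 2 -> legal
(0,5): no bracket -> illegal
(1,5): flips 3 -> legal
(2,1): no bracket -> illegal
(2,4): flips 2 -> legal
(2,5): no bracket -> illegal
(3,1): flips 1 -> legal
(3,5): flips 1 -> legal
(4,1): no bracket -> illegal
(4,2): flips 1 -> legal
(4,3): no bracket -> illegal
(4,5): no bracket -> illegal
(5,3): no bracket -> illegal
(5,5): flips 1 -> legal
W mobility = 7

Answer: B=6 W=7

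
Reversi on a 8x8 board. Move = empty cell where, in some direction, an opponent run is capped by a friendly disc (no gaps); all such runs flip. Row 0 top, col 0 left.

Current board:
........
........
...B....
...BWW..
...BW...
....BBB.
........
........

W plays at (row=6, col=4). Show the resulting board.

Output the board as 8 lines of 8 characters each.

Answer: ........
........
...B....
...BWW..
...BW...
....WBB.
....W...
........

Derivation:
Place W at (6,4); scan 8 dirs for brackets.
Dir NW: first cell '.' (not opp) -> no flip
Dir N: opp run (5,4) capped by W -> flip
Dir NE: opp run (5,5), next='.' -> no flip
Dir W: first cell '.' (not opp) -> no flip
Dir E: first cell '.' (not opp) -> no flip
Dir SW: first cell '.' (not opp) -> no flip
Dir S: first cell '.' (not opp) -> no flip
Dir SE: first cell '.' (not opp) -> no flip
All flips: (5,4)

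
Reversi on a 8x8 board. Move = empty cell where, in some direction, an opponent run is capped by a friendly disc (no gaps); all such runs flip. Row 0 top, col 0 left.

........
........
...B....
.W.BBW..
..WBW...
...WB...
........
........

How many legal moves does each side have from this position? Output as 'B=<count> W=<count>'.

Answer: B=7 W=6

Derivation:
-- B to move --
(2,0): no bracket -> illegal
(2,1): no bracket -> illegal
(2,2): no bracket -> illegal
(2,4): no bracket -> illegal
(2,5): no bracket -> illegal
(2,6): no bracket -> illegal
(3,0): no bracket -> illegal
(3,2): no bracket -> illegal
(3,6): flips 1 -> legal
(4,0): no bracket -> illegal
(4,1): flips 1 -> legal
(4,5): flips 1 -> legal
(4,6): no bracket -> illegal
(5,1): flips 1 -> legal
(5,2): flips 1 -> legal
(5,5): flips 1 -> legal
(6,2): no bracket -> illegal
(6,3): flips 1 -> legal
(6,4): no bracket -> illegal
B mobility = 7
-- W to move --
(1,2): no bracket -> illegal
(1,3): flips 3 -> legal
(1,4): no bracket -> illegal
(2,2): flips 1 -> legal
(2,4): flips 2 -> legal
(2,5): no bracket -> illegal
(3,2): flips 2 -> legal
(4,5): no bracket -> illegal
(5,2): no bracket -> illegal
(5,5): flips 1 -> legal
(6,3): no bracket -> illegal
(6,4): flips 1 -> legal
(6,5): no bracket -> illegal
W mobility = 6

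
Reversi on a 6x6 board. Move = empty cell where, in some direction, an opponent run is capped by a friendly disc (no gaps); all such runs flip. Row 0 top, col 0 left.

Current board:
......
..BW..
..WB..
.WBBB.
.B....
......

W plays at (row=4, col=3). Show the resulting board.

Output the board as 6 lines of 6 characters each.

Answer: ......
..BW..
..WW..
.WBWB.
.B.W..
......

Derivation:
Place W at (4,3); scan 8 dirs for brackets.
Dir NW: opp run (3,2), next='.' -> no flip
Dir N: opp run (3,3) (2,3) capped by W -> flip
Dir NE: opp run (3,4), next='.' -> no flip
Dir W: first cell '.' (not opp) -> no flip
Dir E: first cell '.' (not opp) -> no flip
Dir SW: first cell '.' (not opp) -> no flip
Dir S: first cell '.' (not opp) -> no flip
Dir SE: first cell '.' (not opp) -> no flip
All flips: (2,3) (3,3)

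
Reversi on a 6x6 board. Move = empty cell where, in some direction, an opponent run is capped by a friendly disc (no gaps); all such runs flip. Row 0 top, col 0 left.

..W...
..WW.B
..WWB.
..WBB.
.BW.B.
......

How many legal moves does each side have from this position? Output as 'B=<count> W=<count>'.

-- B to move --
(0,1): flips 2 -> legal
(0,3): flips 2 -> legal
(0,4): no bracket -> illegal
(1,1): flips 1 -> legal
(1,4): flips 2 -> legal
(2,1): flips 2 -> legal
(3,1): flips 1 -> legal
(4,3): flips 1 -> legal
(5,1): flips 1 -> legal
(5,2): no bracket -> illegal
(5,3): no bracket -> illegal
B mobility = 8
-- W to move --
(0,4): no bracket -> illegal
(0,5): no bracket -> illegal
(1,4): no bracket -> illegal
(2,5): flips 1 -> legal
(3,0): no bracket -> illegal
(3,1): no bracket -> illegal
(3,5): flips 3 -> legal
(4,0): flips 1 -> legal
(4,3): flips 1 -> legal
(4,5): flips 1 -> legal
(5,0): flips 1 -> legal
(5,1): no bracket -> illegal
(5,2): no bracket -> illegal
(5,3): no bracket -> illegal
(5,4): no bracket -> illegal
(5,5): flips 2 -> legal
W mobility = 7

Answer: B=8 W=7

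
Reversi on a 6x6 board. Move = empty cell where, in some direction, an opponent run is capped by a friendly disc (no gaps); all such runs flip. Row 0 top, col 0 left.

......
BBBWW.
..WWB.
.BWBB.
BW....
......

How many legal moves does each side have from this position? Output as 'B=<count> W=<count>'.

Answer: B=7 W=10

Derivation:
-- B to move --
(0,2): flips 1 -> legal
(0,3): flips 2 -> legal
(0,4): flips 3 -> legal
(0,5): no bracket -> illegal
(1,5): flips 2 -> legal
(2,1): flips 2 -> legal
(2,5): no bracket -> illegal
(3,0): no bracket -> illegal
(4,2): flips 3 -> legal
(4,3): no bracket -> illegal
(5,0): no bracket -> illegal
(5,1): flips 1 -> legal
(5,2): no bracket -> illegal
B mobility = 7
-- W to move --
(0,0): flips 1 -> legal
(0,1): flips 1 -> legal
(0,2): flips 1 -> legal
(0,3): no bracket -> illegal
(1,5): no bracket -> illegal
(2,0): no bracket -> illegal
(2,1): flips 1 -> legal
(2,5): flips 1 -> legal
(3,0): flips 1 -> legal
(3,5): flips 3 -> legal
(4,2): no bracket -> illegal
(4,3): flips 1 -> legal
(4,4): flips 3 -> legal
(4,5): flips 1 -> legal
(5,0): no bracket -> illegal
(5,1): no bracket -> illegal
W mobility = 10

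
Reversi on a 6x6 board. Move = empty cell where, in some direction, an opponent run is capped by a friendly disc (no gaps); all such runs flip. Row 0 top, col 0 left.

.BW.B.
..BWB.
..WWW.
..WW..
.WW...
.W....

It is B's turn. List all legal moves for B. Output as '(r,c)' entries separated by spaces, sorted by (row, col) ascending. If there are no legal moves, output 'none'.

(0,3): flips 1 -> legal
(1,1): no bracket -> illegal
(1,5): no bracket -> illegal
(2,1): no bracket -> illegal
(2,5): no bracket -> illegal
(3,0): no bracket -> illegal
(3,1): flips 2 -> legal
(3,4): flips 2 -> legal
(3,5): no bracket -> illegal
(4,0): no bracket -> illegal
(4,3): no bracket -> illegal
(4,4): no bracket -> illegal
(5,0): flips 3 -> legal
(5,2): flips 3 -> legal
(5,3): no bracket -> illegal

Answer: (0,3) (3,1) (3,4) (5,0) (5,2)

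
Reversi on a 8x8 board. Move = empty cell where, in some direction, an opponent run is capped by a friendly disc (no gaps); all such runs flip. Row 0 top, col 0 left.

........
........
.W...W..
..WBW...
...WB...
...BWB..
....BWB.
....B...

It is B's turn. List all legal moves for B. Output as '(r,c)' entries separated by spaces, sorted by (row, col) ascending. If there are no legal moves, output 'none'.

Answer: (2,4) (3,1) (3,5) (4,2) (5,6) (7,5)

Derivation:
(1,0): no bracket -> illegal
(1,1): no bracket -> illegal
(1,2): no bracket -> illegal
(1,4): no bracket -> illegal
(1,5): no bracket -> illegal
(1,6): no bracket -> illegal
(2,0): no bracket -> illegal
(2,2): no bracket -> illegal
(2,3): no bracket -> illegal
(2,4): flips 1 -> legal
(2,6): no bracket -> illegal
(3,0): no bracket -> illegal
(3,1): flips 1 -> legal
(3,5): flips 1 -> legal
(3,6): no bracket -> illegal
(4,1): no bracket -> illegal
(4,2): flips 1 -> legal
(4,5): no bracket -> illegal
(5,2): no bracket -> illegal
(5,6): flips 1 -> legal
(6,3): no bracket -> illegal
(7,5): flips 1 -> legal
(7,6): no bracket -> illegal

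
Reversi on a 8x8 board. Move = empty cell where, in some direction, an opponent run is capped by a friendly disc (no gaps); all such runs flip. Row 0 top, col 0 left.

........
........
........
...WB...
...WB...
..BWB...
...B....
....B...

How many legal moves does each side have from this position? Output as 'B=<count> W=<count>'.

Answer: B=5 W=8

Derivation:
-- B to move --
(2,2): flips 1 -> legal
(2,3): flips 3 -> legal
(2,4): no bracket -> illegal
(3,2): flips 2 -> legal
(4,2): flips 1 -> legal
(6,2): flips 1 -> legal
(6,4): no bracket -> illegal
B mobility = 5
-- W to move --
(2,3): no bracket -> illegal
(2,4): no bracket -> illegal
(2,5): flips 1 -> legal
(3,5): flips 2 -> legal
(4,1): no bracket -> illegal
(4,2): no bracket -> illegal
(4,5): flips 1 -> legal
(5,1): flips 1 -> legal
(5,5): flips 2 -> legal
(6,1): flips 1 -> legal
(6,2): no bracket -> illegal
(6,4): no bracket -> illegal
(6,5): flips 1 -> legal
(7,2): no bracket -> illegal
(7,3): flips 1 -> legal
(7,5): no bracket -> illegal
W mobility = 8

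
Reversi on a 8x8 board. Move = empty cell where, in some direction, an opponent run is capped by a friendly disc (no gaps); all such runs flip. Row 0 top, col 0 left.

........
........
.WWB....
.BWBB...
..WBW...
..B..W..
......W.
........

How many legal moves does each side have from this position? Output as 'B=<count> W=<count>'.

Answer: B=11 W=9

Derivation:
-- B to move --
(1,0): flips 2 -> legal
(1,1): flips 2 -> legal
(1,2): flips 3 -> legal
(1,3): flips 1 -> legal
(2,0): flips 2 -> legal
(3,0): no bracket -> illegal
(3,5): no bracket -> illegal
(4,1): flips 2 -> legal
(4,5): flips 1 -> legal
(4,6): no bracket -> illegal
(5,1): flips 1 -> legal
(5,3): flips 1 -> legal
(5,4): flips 1 -> legal
(5,6): no bracket -> illegal
(5,7): no bracket -> illegal
(6,4): no bracket -> illegal
(6,5): no bracket -> illegal
(6,7): no bracket -> illegal
(7,5): no bracket -> illegal
(7,6): no bracket -> illegal
(7,7): flips 3 -> legal
B mobility = 11
-- W to move --
(1,2): no bracket -> illegal
(1,3): no bracket -> illegal
(1,4): flips 1 -> legal
(2,0): flips 1 -> legal
(2,4): flips 3 -> legal
(2,5): no bracket -> illegal
(3,0): flips 1 -> legal
(3,5): flips 2 -> legal
(4,0): flips 1 -> legal
(4,1): flips 1 -> legal
(4,5): no bracket -> illegal
(5,1): no bracket -> illegal
(5,3): no bracket -> illegal
(5,4): flips 1 -> legal
(6,1): no bracket -> illegal
(6,2): flips 1 -> legal
(6,3): no bracket -> illegal
W mobility = 9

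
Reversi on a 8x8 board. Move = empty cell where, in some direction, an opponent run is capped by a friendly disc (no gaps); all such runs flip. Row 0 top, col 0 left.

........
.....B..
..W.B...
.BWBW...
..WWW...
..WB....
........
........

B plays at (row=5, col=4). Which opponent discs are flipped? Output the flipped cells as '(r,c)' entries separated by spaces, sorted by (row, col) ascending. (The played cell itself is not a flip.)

Dir NW: opp run (4,3) (3,2), next='.' -> no flip
Dir N: opp run (4,4) (3,4) capped by B -> flip
Dir NE: first cell '.' (not opp) -> no flip
Dir W: first cell 'B' (not opp) -> no flip
Dir E: first cell '.' (not opp) -> no flip
Dir SW: first cell '.' (not opp) -> no flip
Dir S: first cell '.' (not opp) -> no flip
Dir SE: first cell '.' (not opp) -> no flip

Answer: (3,4) (4,4)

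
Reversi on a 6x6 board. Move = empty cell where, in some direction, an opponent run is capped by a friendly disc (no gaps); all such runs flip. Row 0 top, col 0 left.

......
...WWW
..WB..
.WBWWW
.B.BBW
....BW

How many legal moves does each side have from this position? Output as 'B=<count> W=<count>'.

Answer: B=8 W=7

Derivation:
-- B to move --
(0,2): no bracket -> illegal
(0,3): flips 1 -> legal
(0,4): no bracket -> illegal
(0,5): flips 1 -> legal
(1,1): flips 2 -> legal
(1,2): flips 1 -> legal
(2,0): no bracket -> illegal
(2,1): flips 2 -> legal
(2,4): flips 1 -> legal
(2,5): flips 1 -> legal
(3,0): flips 1 -> legal
(4,0): no bracket -> illegal
(4,2): no bracket -> illegal
B mobility = 8
-- W to move --
(1,2): flips 1 -> legal
(2,1): no bracket -> illegal
(2,4): flips 1 -> legal
(3,0): no bracket -> illegal
(4,0): no bracket -> illegal
(4,2): flips 3 -> legal
(5,0): flips 3 -> legal
(5,1): flips 1 -> legal
(5,2): flips 1 -> legal
(5,3): flips 3 -> legal
W mobility = 7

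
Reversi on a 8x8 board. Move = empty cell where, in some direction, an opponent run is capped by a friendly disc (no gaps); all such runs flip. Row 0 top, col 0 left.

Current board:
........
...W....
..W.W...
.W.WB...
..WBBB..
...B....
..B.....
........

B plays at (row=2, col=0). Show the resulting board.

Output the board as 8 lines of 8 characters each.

Place B at (2,0); scan 8 dirs for brackets.
Dir NW: edge -> no flip
Dir N: first cell '.' (not opp) -> no flip
Dir NE: first cell '.' (not opp) -> no flip
Dir W: edge -> no flip
Dir E: first cell '.' (not opp) -> no flip
Dir SW: edge -> no flip
Dir S: first cell '.' (not opp) -> no flip
Dir SE: opp run (3,1) (4,2) capped by B -> flip
All flips: (3,1) (4,2)

Answer: ........
...W....
B.W.W...
.B.WB...
..BBBB..
...B....
..B.....
........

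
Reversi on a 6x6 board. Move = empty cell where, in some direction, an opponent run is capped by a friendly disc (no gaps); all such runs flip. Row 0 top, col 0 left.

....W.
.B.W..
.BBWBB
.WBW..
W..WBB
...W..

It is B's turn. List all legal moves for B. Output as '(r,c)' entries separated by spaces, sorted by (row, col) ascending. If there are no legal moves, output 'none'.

Answer: (0,2) (1,4) (3,0) (3,4) (4,1) (4,2) (5,4)

Derivation:
(0,2): flips 1 -> legal
(0,3): no bracket -> illegal
(0,5): no bracket -> illegal
(1,2): no bracket -> illegal
(1,4): flips 1 -> legal
(1,5): no bracket -> illegal
(2,0): no bracket -> illegal
(3,0): flips 1 -> legal
(3,4): flips 1 -> legal
(4,1): flips 1 -> legal
(4,2): flips 2 -> legal
(5,0): no bracket -> illegal
(5,1): no bracket -> illegal
(5,2): no bracket -> illegal
(5,4): flips 1 -> legal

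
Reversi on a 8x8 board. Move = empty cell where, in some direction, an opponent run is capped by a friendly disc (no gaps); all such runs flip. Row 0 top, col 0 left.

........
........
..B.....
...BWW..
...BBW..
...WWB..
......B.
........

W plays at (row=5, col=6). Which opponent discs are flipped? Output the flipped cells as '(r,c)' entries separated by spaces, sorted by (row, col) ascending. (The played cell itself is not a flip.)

Dir NW: first cell 'W' (not opp) -> no flip
Dir N: first cell '.' (not opp) -> no flip
Dir NE: first cell '.' (not opp) -> no flip
Dir W: opp run (5,5) capped by W -> flip
Dir E: first cell '.' (not opp) -> no flip
Dir SW: first cell '.' (not opp) -> no flip
Dir S: opp run (6,6), next='.' -> no flip
Dir SE: first cell '.' (not opp) -> no flip

Answer: (5,5)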